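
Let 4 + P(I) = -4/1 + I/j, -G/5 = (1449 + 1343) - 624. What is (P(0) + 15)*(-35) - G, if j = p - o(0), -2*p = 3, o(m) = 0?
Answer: 10595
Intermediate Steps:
G = -10840 (G = -5*((1449 + 1343) - 624) = -5*(2792 - 624) = -5*2168 = -10840)
p = -3/2 (p = -½*3 = -3/2 ≈ -1.5000)
j = -3/2 (j = -3/2 - 1*0 = -3/2 + 0 = -3/2 ≈ -1.5000)
P(I) = -8 - 2*I/3 (P(I) = -4 + (-4/1 + I/(-3/2)) = -4 + (-4*1 + I*(-⅔)) = -4 + (-4 - 2*I/3) = -8 - 2*I/3)
(P(0) + 15)*(-35) - G = ((-8 - ⅔*0) + 15)*(-35) - 1*(-10840) = ((-8 + 0) + 15)*(-35) + 10840 = (-8 + 15)*(-35) + 10840 = 7*(-35) + 10840 = -245 + 10840 = 10595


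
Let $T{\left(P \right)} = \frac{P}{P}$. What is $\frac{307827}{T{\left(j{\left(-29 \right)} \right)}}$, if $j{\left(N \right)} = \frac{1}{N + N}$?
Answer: $307827$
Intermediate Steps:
$j{\left(N \right)} = \frac{1}{2 N}$
$T{\left(P \right)} = 1$
$\frac{307827}{T{\left(j{\left(-29 \right)} \right)}} = \frac{307827}{1} = 307827 \cdot 1 = 307827$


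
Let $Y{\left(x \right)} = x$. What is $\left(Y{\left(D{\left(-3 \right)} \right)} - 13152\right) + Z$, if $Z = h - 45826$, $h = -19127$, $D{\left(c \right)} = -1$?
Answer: $-78106$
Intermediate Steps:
$Z = -64953$ ($Z = -19127 - 45826 = -64953$)
$\left(Y{\left(D{\left(-3 \right)} \right)} - 13152\right) + Z = \left(-1 - 13152\right) - 64953 = -13153 - 64953 = -78106$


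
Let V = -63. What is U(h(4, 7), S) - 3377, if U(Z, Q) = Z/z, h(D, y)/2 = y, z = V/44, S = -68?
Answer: -30481/9 ≈ -3386.8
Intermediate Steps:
z = -63/44 ≈ -1.4318
h(D, y) = 2*y
U(Z, Q) = -44*Z/63 (U(Z, Q) = Z/(-63/44) = Z*(-44/63) = -44*Z/63)
U(h(4, 7), S) - 3377 = -88*7/63 - 3377 = -44/63*14 - 3377 = -88/9 - 3377 = -30481/9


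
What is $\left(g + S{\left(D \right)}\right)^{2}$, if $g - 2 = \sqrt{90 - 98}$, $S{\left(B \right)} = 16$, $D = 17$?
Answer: $316 + 72 i \sqrt{2} \approx 316.0 + 101.82 i$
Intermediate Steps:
$g = 2 + 2 i \sqrt{2}$ ($g = 2 + \sqrt{90 - 98} = 2 + \sqrt{-8} = 2 + 2 i \sqrt{2} \approx 2.0 + 2.8284 i$)
$\left(g + S{\left(D \right)}\right)^{2} = \left(\left(2 + 2 i \sqrt{2}\right) + 16\right)^{2} = \left(18 + 2 i \sqrt{2}\right)^{2}$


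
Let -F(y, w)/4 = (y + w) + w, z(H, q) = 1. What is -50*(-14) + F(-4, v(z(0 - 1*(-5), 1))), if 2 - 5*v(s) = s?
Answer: 3572/5 ≈ 714.40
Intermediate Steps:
v(s) = ⅖ - s/5
F(y, w) = -8*w - 4*y (F(y, w) = -4*((y + w) + w) = -4*((w + y) + w) = -4*(y + 2*w) = -8*w - 4*y)
-50*(-14) + F(-4, v(z(0 - 1*(-5), 1))) = -50*(-14) + (-8*(⅖ - ⅕*1) - 4*(-4)) = 700 + (-8*(⅖ - ⅕) + 16) = 700 + (-8*⅕ + 16) = 700 + (-8/5 + 16) = 700 + 72/5 = 3572/5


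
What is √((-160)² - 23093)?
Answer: √2507 ≈ 50.070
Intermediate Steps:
√((-160)² - 23093) = √(25600 - 23093) = √2507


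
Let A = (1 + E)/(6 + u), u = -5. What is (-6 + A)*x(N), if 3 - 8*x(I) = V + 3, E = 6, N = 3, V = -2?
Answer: 1/4 ≈ 0.25000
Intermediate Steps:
A = 7 (A = (1 + 6)/(6 - 5) = 7/1 = 7*1 = 7)
x(I) = 1/4 (x(I) = 3/8 - (-2 + 3)/8 = 3/8 - 1/8*1 = 3/8 - 1/8 = 1/4)
(-6 + A)*x(N) = (-6 + 7)*(1/4) = 1*(1/4) = 1/4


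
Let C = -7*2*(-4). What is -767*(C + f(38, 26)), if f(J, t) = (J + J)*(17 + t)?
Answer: -2549508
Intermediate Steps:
f(J, t) = 2*J*(17 + t) (f(J, t) = (2*J)*(17 + t) = 2*J*(17 + t))
C = 56 (C = -14*(-4) = 56)
-767*(C + f(38, 26)) = -767*(56 + 2*38*(17 + 26)) = -767*(56 + 2*38*43) = -767*(56 + 3268) = -767*3324 = -2549508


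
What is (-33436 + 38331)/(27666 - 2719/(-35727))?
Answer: 1964985/11105909 ≈ 0.17693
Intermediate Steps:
(-33436 + 38331)/(27666 - 2719/(-35727)) = 4895/(27666 - 2719*(-1/35727)) = 4895/(27666 + 2719/35727) = 4895/(988425901/35727) = 4895*(35727/988425901) = 1964985/11105909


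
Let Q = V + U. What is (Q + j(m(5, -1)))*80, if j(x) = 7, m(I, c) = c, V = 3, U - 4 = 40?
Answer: 4320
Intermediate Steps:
U = 44 (U = 4 + 40 = 44)
Q = 47 (Q = 3 + 44 = 47)
(Q + j(m(5, -1)))*80 = (47 + 7)*80 = 54*80 = 4320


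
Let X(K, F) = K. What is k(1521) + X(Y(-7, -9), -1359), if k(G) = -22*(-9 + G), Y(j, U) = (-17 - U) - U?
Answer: -33263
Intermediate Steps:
Y(j, U) = -17 - 2*U
k(G) = 198 - 22*G
k(1521) + X(Y(-7, -9), -1359) = (198 - 22*1521) + (-17 - 2*(-9)) = (198 - 33462) + (-17 + 18) = -33264 + 1 = -33263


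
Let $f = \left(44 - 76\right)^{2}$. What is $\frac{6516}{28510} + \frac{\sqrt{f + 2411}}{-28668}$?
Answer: $\frac{3258}{14255} - \frac{\sqrt{3435}}{28668} \approx 0.22651$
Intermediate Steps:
$f = 1024$ ($f = \left(-32\right)^{2} = 1024$)
$\frac{6516}{28510} + \frac{\sqrt{f + 2411}}{-28668} = \frac{6516}{28510} + \frac{\sqrt{1024 + 2411}}{-28668} = 6516 \cdot \frac{1}{28510} + \sqrt{3435} \left(- \frac{1}{28668}\right) = \frac{3258}{14255} - \frac{\sqrt{3435}}{28668}$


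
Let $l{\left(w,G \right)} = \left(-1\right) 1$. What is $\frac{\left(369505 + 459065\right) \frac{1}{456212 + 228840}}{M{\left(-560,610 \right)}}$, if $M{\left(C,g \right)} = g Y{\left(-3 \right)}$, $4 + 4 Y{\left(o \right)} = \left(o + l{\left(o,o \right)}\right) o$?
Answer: $\frac{82857}{83576344} \approx 0.00099139$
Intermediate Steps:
$l{\left(w,G \right)} = -1$
$Y{\left(o \right)} = -1 + \frac{o \left(-1 + o\right)}{4}$ ($Y{\left(o \right)} = -1 + \frac{\left(o - 1\right) o}{4} = -1 + \frac{\left(-1 + o\right) o}{4} = -1 + \frac{o \left(-1 + o\right)}{4}$)
$M{\left(C,g \right)} = 2 g$ ($M{\left(C,g \right)} = g \left(-1 - - \frac{3}{4} + \frac{\left(-3\right)^{2}}{4}\right) = g \left(-1 + \frac{3}{4} + \frac{1}{4} \cdot 9\right) = g \left(-1 + \frac{3}{4} + \frac{9}{4}\right) = g 2 = 2 g$)
$\frac{\left(369505 + 459065\right) \frac{1}{456212 + 228840}}{M{\left(-560,610 \right)}} = \frac{\left(369505 + 459065\right) \frac{1}{456212 + 228840}}{2 \cdot 610} = \frac{828570 \cdot \frac{1}{685052}}{1220} = 828570 \cdot \frac{1}{685052} \cdot \frac{1}{1220} = \frac{414285}{342526} \cdot \frac{1}{1220} = \frac{82857}{83576344}$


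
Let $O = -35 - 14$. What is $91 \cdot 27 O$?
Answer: $-120393$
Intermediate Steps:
$O = -49$
$91 \cdot 27 O = 91 \cdot 27 \left(-49\right) = 2457 \left(-49\right) = -120393$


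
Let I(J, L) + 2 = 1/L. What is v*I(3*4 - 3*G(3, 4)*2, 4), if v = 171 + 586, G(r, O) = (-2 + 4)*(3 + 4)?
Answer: -5299/4 ≈ -1324.8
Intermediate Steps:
G(r, O) = 14 (G(r, O) = 2*7 = 14)
v = 757
I(J, L) = -2 + 1/L
v*I(3*4 - 3*G(3, 4)*2, 4) = 757*(-2 + 1/4) = 757*(-2 + ¼) = 757*(-7/4) = -5299/4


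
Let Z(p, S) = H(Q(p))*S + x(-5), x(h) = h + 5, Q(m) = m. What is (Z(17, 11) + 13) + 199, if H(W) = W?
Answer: 399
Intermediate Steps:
x(h) = 5 + h
Z(p, S) = S*p (Z(p, S) = p*S + (5 - 5) = S*p + 0 = S*p)
(Z(17, 11) + 13) + 199 = (11*17 + 13) + 199 = (187 + 13) + 199 = 200 + 199 = 399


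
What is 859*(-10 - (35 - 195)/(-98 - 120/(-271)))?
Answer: -132174330/13219 ≈ -9998.8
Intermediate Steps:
859*(-10 - (35 - 195)/(-98 - 120/(-271))) = 859*(-10 - (-160)/(-98 - 120*(-1/271))) = 859*(-10 - (-160)/(-98 + 120/271)) = 859*(-10 - (-160)/(-26438/271)) = 859*(-10 - (-160)*(-271)/26438) = 859*(-10 - 1*21680/13219) = 859*(-10 - 21680/13219) = 859*(-153870/13219) = -132174330/13219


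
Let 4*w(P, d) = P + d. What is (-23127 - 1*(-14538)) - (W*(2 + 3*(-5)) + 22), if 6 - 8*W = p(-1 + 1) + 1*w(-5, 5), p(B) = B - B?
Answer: -34405/4 ≈ -8601.3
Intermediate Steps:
w(P, d) = P/4 + d/4 (w(P, d) = (P + d)/4 = P/4 + d/4)
p(B) = 0
W = 3/4 (W = 3/4 - (0 + 1*((1/4)*(-5) + (1/4)*5))/8 = 3/4 - (0 + 1*(-5/4 + 5/4))/8 = 3/4 - (0 + 1*0)/8 = 3/4 - (0 + 0)/8 = 3/4 - 1/8*0 = 3/4 + 0 = 3/4 ≈ 0.75000)
(-23127 - 1*(-14538)) - (W*(2 + 3*(-5)) + 22) = (-23127 - 1*(-14538)) - (3*(2 + 3*(-5))/4 + 22) = (-23127 + 14538) - (3*(2 - 15)/4 + 22) = -8589 - ((3/4)*(-13) + 22) = -8589 - (-39/4 + 22) = -8589 - 1*49/4 = -8589 - 49/4 = -34405/4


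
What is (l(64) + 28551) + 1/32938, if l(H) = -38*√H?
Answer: 930399687/32938 ≈ 28247.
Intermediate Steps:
(l(64) + 28551) + 1/32938 = (-38*√64 + 28551) + 1/32938 = (-38*8 + 28551) + 1/32938 = (-304 + 28551) + 1/32938 = 28247 + 1/32938 = 930399687/32938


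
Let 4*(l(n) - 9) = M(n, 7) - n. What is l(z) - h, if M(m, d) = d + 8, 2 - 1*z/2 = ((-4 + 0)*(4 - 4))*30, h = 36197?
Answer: -144741/4 ≈ -36185.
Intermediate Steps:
z = 4 (z = 4 - 2*(-4 + 0)*(4 - 4)*30 = 4 - 2*(-4*0)*30 = 4 - 0*30 = 4 - 2*0 = 4 + 0 = 4)
M(m, d) = 8 + d
l(n) = 51/4 - n/4 (l(n) = 9 + ((8 + 7) - n)/4 = 9 + (15 - n)/4 = 9 + (15/4 - n/4) = 51/4 - n/4)
l(z) - h = (51/4 - ¼*4) - 1*36197 = (51/4 - 1) - 36197 = 47/4 - 36197 = -144741/4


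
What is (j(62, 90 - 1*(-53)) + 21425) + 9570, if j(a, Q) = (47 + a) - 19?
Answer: 31085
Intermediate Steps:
j(a, Q) = 28 + a
(j(62, 90 - 1*(-53)) + 21425) + 9570 = ((28 + 62) + 21425) + 9570 = (90 + 21425) + 9570 = 21515 + 9570 = 31085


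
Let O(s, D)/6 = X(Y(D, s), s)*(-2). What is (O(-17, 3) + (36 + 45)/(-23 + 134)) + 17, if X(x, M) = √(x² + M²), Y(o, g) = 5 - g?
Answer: 656/37 - 12*√773 ≈ -315.90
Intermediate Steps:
X(x, M) = √(M² + x²)
O(s, D) = -12*√(s² + (5 - s)²) (O(s, D) = 6*(√(s² + (5 - s)²)*(-2)) = 6*(-2*√(s² + (5 - s)²)) = -12*√(s² + (5 - s)²))
(O(-17, 3) + (36 + 45)/(-23 + 134)) + 17 = (-12*√((-17)² + (-5 - 17)²) + (36 + 45)/(-23 + 134)) + 17 = (-12*√(289 + (-22)²) + 81/111) + 17 = (-12*√(289 + 484) + 81*(1/111)) + 17 = (-12*√773 + 27/37) + 17 = (27/37 - 12*√773) + 17 = 656/37 - 12*√773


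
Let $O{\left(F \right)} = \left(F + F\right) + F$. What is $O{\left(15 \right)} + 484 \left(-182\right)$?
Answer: $-88043$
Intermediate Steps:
$O{\left(F \right)} = 3 F$ ($O{\left(F \right)} = 2 F + F = 3 F$)
$O{\left(15 \right)} + 484 \left(-182\right) = 3 \cdot 15 + 484 \left(-182\right) = 45 - 88088 = -88043$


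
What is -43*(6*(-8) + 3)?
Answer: 1935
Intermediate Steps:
-43*(6*(-8) + 3) = -43*(-48 + 3) = -43*(-45) = 1935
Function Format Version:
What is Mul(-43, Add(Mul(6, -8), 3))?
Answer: 1935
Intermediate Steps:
Mul(-43, Add(Mul(6, -8), 3)) = Mul(-43, Add(-48, 3)) = Mul(-43, -45) = 1935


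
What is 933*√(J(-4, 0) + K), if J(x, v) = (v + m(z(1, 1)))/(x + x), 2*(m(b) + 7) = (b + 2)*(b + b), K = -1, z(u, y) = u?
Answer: 933*I*√2/2 ≈ 659.73*I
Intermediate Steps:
m(b) = -7 + b*(2 + b) (m(b) = -7 + ((b + 2)*(b + b))/2 = -7 + ((2 + b)*(2*b))/2 = -7 + (2*b*(2 + b))/2 = -7 + b*(2 + b))
J(x, v) = (-4 + v)/(2*x) (J(x, v) = (v + (-7 + 1² + 2*1))/(x + x) = (v + (-7 + 1 + 2))/((2*x)) = (v - 4)*(1/(2*x)) = (-4 + v)*(1/(2*x)) = (-4 + v)/(2*x))
933*√(J(-4, 0) + K) = 933*√((½)*(-4 + 0)/(-4) - 1) = 933*√((½)*(-¼)*(-4) - 1) = 933*√(½ - 1) = 933*√(-½) = 933*(I*√2/2) = 933*I*√2/2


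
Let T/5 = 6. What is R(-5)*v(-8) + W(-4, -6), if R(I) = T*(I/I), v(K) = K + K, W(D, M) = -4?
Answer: -484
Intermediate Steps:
T = 30 (T = 5*6 = 30)
v(K) = 2*K
R(I) = 30 (R(I) = 30*(I/I) = 30*1 = 30)
R(-5)*v(-8) + W(-4, -6) = 30*(2*(-8)) - 4 = 30*(-16) - 4 = -480 - 4 = -484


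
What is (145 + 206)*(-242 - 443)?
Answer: -240435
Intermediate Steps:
(145 + 206)*(-242 - 443) = 351*(-685) = -240435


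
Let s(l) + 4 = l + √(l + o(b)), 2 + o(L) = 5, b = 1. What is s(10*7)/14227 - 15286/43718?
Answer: -107294267/310987993 + √73/14227 ≈ -0.34441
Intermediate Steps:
o(L) = 3 (o(L) = -2 + 5 = 3)
s(l) = -4 + l + √(3 + l) (s(l) = -4 + (l + √(l + 3)) = -4 + (l + √(3 + l)) = -4 + l + √(3 + l))
s(10*7)/14227 - 15286/43718 = (-4 + 10*7 + √(3 + 10*7))/14227 - 15286/43718 = (-4 + 70 + √(3 + 70))*(1/14227) - 15286*1/43718 = (-4 + 70 + √73)*(1/14227) - 7643/21859 = (66 + √73)*(1/14227) - 7643/21859 = (66/14227 + √73/14227) - 7643/21859 = -107294267/310987993 + √73/14227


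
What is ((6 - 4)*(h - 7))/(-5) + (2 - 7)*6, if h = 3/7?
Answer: -958/35 ≈ -27.371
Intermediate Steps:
h = 3/7 (h = 3*(⅐) = 3/7 ≈ 0.42857)
((6 - 4)*(h - 7))/(-5) + (2 - 7)*6 = ((6 - 4)*(3/7 - 7))/(-5) + (2 - 7)*6 = (2*(-46/7))*(-⅕) - 5*6 = -92/7*(-⅕) - 30 = 92/35 - 30 = -958/35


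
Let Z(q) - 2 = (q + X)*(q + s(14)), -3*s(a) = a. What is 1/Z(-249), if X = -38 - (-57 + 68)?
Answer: 3/226784 ≈ 1.3228e-5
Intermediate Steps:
X = -49 (X = -38 - 1*11 = -38 - 11 = -49)
s(a) = -a/3
Z(q) = 2 + (-49 + q)*(-14/3 + q) (Z(q) = 2 + (q - 49)*(q - 1/3*14) = 2 + (-49 + q)*(q - 14/3) = 2 + (-49 + q)*(-14/3 + q))
1/Z(-249) = 1/(692/3 + (-249)**2 - 161/3*(-249)) = 1/(692/3 + 62001 + 13363) = 1/(226784/3) = 3/226784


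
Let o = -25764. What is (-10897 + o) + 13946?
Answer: -22715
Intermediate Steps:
(-10897 + o) + 13946 = (-10897 - 25764) + 13946 = -36661 + 13946 = -22715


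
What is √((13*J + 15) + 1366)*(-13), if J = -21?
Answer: -26*√277 ≈ -432.73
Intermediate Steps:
√((13*J + 15) + 1366)*(-13) = √((13*(-21) + 15) + 1366)*(-13) = √((-273 + 15) + 1366)*(-13) = √(-258 + 1366)*(-13) = √1108*(-13) = (2*√277)*(-13) = -26*√277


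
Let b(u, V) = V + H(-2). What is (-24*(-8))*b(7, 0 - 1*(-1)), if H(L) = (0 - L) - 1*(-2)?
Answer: 960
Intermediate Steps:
H(L) = 2 - L (H(L) = -L + 2 = 2 - L)
b(u, V) = 4 + V (b(u, V) = V + (2 - 1*(-2)) = V + (2 + 2) = V + 4 = 4 + V)
(-24*(-8))*b(7, 0 - 1*(-1)) = (-24*(-8))*(4 + (0 - 1*(-1))) = 192*(4 + (0 + 1)) = 192*(4 + 1) = 192*5 = 960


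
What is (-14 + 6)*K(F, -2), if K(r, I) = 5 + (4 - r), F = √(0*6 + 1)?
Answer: -64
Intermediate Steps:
F = 1 (F = √(0 + 1) = √1 = 1)
K(r, I) = 9 - r
(-14 + 6)*K(F, -2) = (-14 + 6)*(9 - 1*1) = -8*(9 - 1) = -8*8 = -64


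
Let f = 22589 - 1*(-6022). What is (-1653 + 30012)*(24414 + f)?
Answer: 1503735975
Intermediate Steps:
f = 28611 (f = 22589 + 6022 = 28611)
(-1653 + 30012)*(24414 + f) = (-1653 + 30012)*(24414 + 28611) = 28359*53025 = 1503735975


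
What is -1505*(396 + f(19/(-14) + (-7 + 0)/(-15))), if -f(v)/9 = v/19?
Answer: -22671363/38 ≈ -5.9662e+5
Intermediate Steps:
f(v) = -9*v/19
-1505*(396 + f(19/(-14) + (-7 + 0)/(-15))) = -1505*(396 - 9*(19/(-14) + (-7 + 0)/(-15))/19) = -1505*(396 - 9*(19*(-1/14) - 7*(-1/15))/19) = -1505*(396 - 9*(-19/14 + 7/15)/19) = -1505*(396 - 9/19*(-187/210)) = -1505*(396 + 561/1330) = -1505*527241/1330 = -22671363/38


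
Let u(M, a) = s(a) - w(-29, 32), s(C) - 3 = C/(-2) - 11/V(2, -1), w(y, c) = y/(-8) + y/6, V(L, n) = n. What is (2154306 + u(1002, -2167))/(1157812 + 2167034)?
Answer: 7389959/11399472 ≈ 0.64827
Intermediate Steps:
w(y, c) = y/24 (w(y, c) = y*(-1/8) + y*(1/6) = -y/8 + y/6 = y/24)
s(C) = 14 - C/2 (s(C) = 3 + (C/(-2) - 11/(-1)) = 3 + (C*(-1/2) - 11*(-1)) = 3 + (-C/2 + 11) = 3 + (11 - C/2) = 14 - C/2)
u(M, a) = 365/24 - a/2 (u(M, a) = (14 - a/2) - (-29)/24 = (14 - a/2) - 1*(-29/24) = (14 - a/2) + 29/24 = 365/24 - a/2)
(2154306 + u(1002, -2167))/(1157812 + 2167034) = (2154306 + (365/24 - 1/2*(-2167)))/(1157812 + 2167034) = (2154306 + (365/24 + 2167/2))/3324846 = (2154306 + 26369/24)*(1/3324846) = (51729713/24)*(1/3324846) = 7389959/11399472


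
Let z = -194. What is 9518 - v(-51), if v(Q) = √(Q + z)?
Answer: 9518 - 7*I*√5 ≈ 9518.0 - 15.652*I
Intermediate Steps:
v(Q) = √(-194 + Q) (v(Q) = √(Q - 194) = √(-194 + Q))
9518 - v(-51) = 9518 - √(-194 - 51) = 9518 - √(-245) = 9518 - 7*I*√5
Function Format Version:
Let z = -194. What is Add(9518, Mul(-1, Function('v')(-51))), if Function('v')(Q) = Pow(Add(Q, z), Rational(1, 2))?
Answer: Add(9518, Mul(-7, I, Pow(5, Rational(1, 2)))) ≈ Add(9518.0, Mul(-15.652, I))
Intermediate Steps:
Function('v')(Q) = Pow(Add(-194, Q), Rational(1, 2)) (Function('v')(Q) = Pow(Add(Q, -194), Rational(1, 2)) = Pow(Add(-194, Q), Rational(1, 2)))
Add(9518, Mul(-1, Function('v')(-51))) = Add(9518, Mul(-1, Pow(Add(-194, -51), Rational(1, 2)))) = Add(9518, Mul(-1, Pow(-245, Rational(1, 2)))) = Add(9518, Mul(-1, Mul(7, I, Pow(5, Rational(1, 2))))) = Add(9518, Mul(-7, I, Pow(5, Rational(1, 2))))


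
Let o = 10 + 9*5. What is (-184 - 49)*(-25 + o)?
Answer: -6990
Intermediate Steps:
o = 55 (o = 10 + 45 = 55)
(-184 - 49)*(-25 + o) = (-184 - 49)*(-25 + 55) = -233*30 = -6990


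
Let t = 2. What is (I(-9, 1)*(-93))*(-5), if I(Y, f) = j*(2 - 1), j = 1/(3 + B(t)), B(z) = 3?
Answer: 155/2 ≈ 77.500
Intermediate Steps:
j = ⅙ (j = 1/(3 + 3) = 1/6 = ⅙ ≈ 0.16667)
I(Y, f) = ⅙ (I(Y, f) = (2 - 1)/6 = (⅙)*1 = ⅙)
(I(-9, 1)*(-93))*(-5) = ((⅙)*(-93))*(-5) = -31/2*(-5) = 155/2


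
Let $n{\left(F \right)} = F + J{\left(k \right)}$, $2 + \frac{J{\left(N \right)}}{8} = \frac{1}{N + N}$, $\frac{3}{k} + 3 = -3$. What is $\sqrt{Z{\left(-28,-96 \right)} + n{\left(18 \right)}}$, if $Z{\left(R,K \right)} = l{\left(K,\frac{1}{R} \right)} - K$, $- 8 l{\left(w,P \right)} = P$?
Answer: $\frac{\sqrt{282254}}{56} \approx 9.4871$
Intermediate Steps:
$k = - \frac{1}{2}$ ($k = \frac{3}{-3 - 3} = \frac{3}{-6} = 3 \left(- \frac{1}{6}\right) = - \frac{1}{2} \approx -0.5$)
$l{\left(w,P \right)} = - \frac{P}{8}$
$J{\left(N \right)} = -16 + \frac{4}{N}$ ($J{\left(N \right)} = -16 + \frac{8}{N + N} = -16 + \frac{8}{2 N} = -16 + 8 \frac{1}{2 N} = -16 + \frac{4}{N}$)
$Z{\left(R,K \right)} = - K - \frac{1}{8 R}$ ($Z{\left(R,K \right)} = - \frac{1}{8 R} - K = - K - \frac{1}{8 R}$)
$n{\left(F \right)} = -24 + F$ ($n{\left(F \right)} = F - \left(16 - \frac{4}{- \frac{1}{2}}\right) = F + \left(-16 + 4 \left(-2\right)\right) = F - 24 = -24 + F$)
$\sqrt{Z{\left(-28,-96 \right)} + n{\left(18 \right)}} = \sqrt{\left(\left(-1\right) \left(-96\right) - \frac{1}{8 \left(-28\right)}\right) + \left(-24 + 18\right)} = \sqrt{\left(96 - - \frac{1}{224}\right) - 6} = \sqrt{\left(96 + \frac{1}{224}\right) - 6} = \sqrt{\frac{21505}{224} - 6} = \sqrt{\frac{20161}{224}} = \frac{\sqrt{282254}}{56}$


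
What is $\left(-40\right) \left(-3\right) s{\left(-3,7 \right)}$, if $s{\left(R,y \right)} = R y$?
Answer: $-2520$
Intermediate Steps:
$\left(-40\right) \left(-3\right) s{\left(-3,7 \right)} = \left(-40\right) \left(-3\right) \left(\left(-3\right) 7\right) = 120 \left(-21\right) = -2520$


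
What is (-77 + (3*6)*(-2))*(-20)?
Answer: 2260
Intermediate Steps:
(-77 + (3*6)*(-2))*(-20) = (-77 + 18*(-2))*(-20) = (-77 - 36)*(-20) = -113*(-20) = 2260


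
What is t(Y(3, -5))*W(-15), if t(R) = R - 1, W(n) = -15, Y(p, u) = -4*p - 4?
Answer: 255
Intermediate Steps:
Y(p, u) = -4 - 4*p
t(R) = -1 + R
t(Y(3, -5))*W(-15) = (-1 + (-4 - 4*3))*(-15) = (-1 + (-4 - 12))*(-15) = (-1 - 16)*(-15) = -17*(-15) = 255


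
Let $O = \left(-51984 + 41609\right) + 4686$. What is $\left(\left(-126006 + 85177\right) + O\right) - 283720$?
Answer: $-330238$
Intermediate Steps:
$O = -5689$ ($O = -10375 + 4686 = -5689$)
$\left(\left(-126006 + 85177\right) + O\right) - 283720 = \left(\left(-126006 + 85177\right) - 5689\right) - 283720 = \left(-40829 - 5689\right) - 283720 = -46518 - 283720 = -330238$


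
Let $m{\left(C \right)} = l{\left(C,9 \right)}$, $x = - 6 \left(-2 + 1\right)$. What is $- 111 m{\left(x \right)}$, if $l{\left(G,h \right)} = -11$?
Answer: $1221$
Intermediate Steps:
$x = 6$ ($x = \left(-6\right) \left(-1\right) = 6$)
$m{\left(C \right)} = -11$
$- 111 m{\left(x \right)} = \left(-111\right) \left(-11\right) = 1221$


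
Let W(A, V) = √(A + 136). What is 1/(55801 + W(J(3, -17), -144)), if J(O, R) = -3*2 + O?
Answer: 55801/3113751468 - √133/3113751468 ≈ 1.7917e-5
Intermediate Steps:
J(O, R) = -6 + O
W(A, V) = √(136 + A)
1/(55801 + W(J(3, -17), -144)) = 1/(55801 + √(136 + (-6 + 3))) = 1/(55801 + √(136 - 3)) = 1/(55801 + √133)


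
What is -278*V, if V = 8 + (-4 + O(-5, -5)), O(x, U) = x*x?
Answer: -8062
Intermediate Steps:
O(x, U) = x²
V = 29 (V = 8 + (-4 + (-5)²) = 8 + (-4 + 25) = 8 + 21 = 29)
-278*V = -278*29 = -8062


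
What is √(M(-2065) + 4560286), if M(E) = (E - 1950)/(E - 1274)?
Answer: √5649142417499/1113 ≈ 2135.5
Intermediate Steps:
M(E) = (-1950 + E)/(-1274 + E)
√(M(-2065) + 4560286) = √((-1950 - 2065)/(-1274 - 2065) + 4560286) = √(-4015/(-3339) + 4560286) = √(-1/3339*(-4015) + 4560286) = √(4015/3339 + 4560286) = √(15226798969/3339) = √5649142417499/1113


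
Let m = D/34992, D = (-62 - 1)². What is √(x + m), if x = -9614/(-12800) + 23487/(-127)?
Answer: I*√1539080436057/91440 ≈ 13.567*I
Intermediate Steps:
D = 3969 (D = (-63)² = 3969)
m = 49/432 (m = 3969/34992 = 3969*(1/34992) = 49/432 ≈ 0.11343)
x = -149706311/812800 (x = -9614*(-1/12800) + 23487*(-1/127) = 4807/6400 - 23487/127 = -149706311/812800 ≈ -184.19)
√(x + m) = √(-149706311/812800 + 49/432) = √(-4039581197/21945600) = I*√1539080436057/91440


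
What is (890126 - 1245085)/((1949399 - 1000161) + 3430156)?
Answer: -354959/4379394 ≈ -0.081052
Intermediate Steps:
(890126 - 1245085)/((1949399 - 1000161) + 3430156) = -354959/(949238 + 3430156) = -354959/4379394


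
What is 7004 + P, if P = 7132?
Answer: 14136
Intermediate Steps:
7004 + P = 7004 + 7132 = 14136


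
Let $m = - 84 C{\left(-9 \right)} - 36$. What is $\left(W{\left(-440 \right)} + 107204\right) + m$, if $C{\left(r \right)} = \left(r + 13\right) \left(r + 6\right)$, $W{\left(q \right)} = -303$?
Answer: $107873$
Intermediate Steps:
$C{\left(r \right)} = \left(6 + r\right) \left(13 + r\right)$ ($C{\left(r \right)} = \left(13 + r\right) \left(6 + r\right) = \left(6 + r\right) \left(13 + r\right)$)
$m = 972$ ($m = - 84 \left(78 + \left(-9\right)^{2} + 19 \left(-9\right)\right) - 36 = - 84 \left(78 + 81 - 171\right) - 36 = \left(-84\right) \left(-12\right) - 36 = 1008 - 36 = 972$)
$\left(W{\left(-440 \right)} + 107204\right) + m = \left(-303 + 107204\right) + 972 = 106901 + 972 = 107873$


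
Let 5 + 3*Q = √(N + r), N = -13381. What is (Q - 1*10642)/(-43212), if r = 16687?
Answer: 31931/129636 - √3306/129636 ≈ 0.24587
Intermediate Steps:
Q = -5/3 + √3306/3 (Q = -5/3 + √(-13381 + 16687)/3 = -5/3 + √3306/3 ≈ 17.499)
(Q - 1*10642)/(-43212) = ((-5/3 + √3306/3) - 1*10642)/(-43212) = ((-5/3 + √3306/3) - 10642)*(-1/43212) = (-31931/3 + √3306/3)*(-1/43212) = 31931/129636 - √3306/129636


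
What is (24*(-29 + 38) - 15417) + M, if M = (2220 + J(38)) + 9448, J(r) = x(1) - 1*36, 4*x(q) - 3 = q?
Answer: -3568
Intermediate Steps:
x(q) = ¾ + q/4
J(r) = -35 (J(r) = (¾ + (¼)*1) - 1*36 = (¾ + ¼) - 36 = 1 - 36 = -35)
M = 11633 (M = (2220 - 35) + 9448 = 2185 + 9448 = 11633)
(24*(-29 + 38) - 15417) + M = (24*(-29 + 38) - 15417) + 11633 = (24*9 - 15417) + 11633 = (216 - 15417) + 11633 = -15201 + 11633 = -3568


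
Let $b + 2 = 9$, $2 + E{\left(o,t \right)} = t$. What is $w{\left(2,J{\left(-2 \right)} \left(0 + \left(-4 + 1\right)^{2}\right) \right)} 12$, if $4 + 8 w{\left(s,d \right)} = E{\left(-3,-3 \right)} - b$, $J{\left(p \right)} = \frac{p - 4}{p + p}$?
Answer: $-24$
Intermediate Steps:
$E{\left(o,t \right)} = -2 + t$
$J{\left(p \right)} = \frac{-4 + p}{2 p}$
$b = 7$ ($b = -2 + 9 = 7$)
$w{\left(s,d \right)} = -2$ ($w{\left(s,d \right)} = - \frac{1}{2} + \frac{\left(-2 - 3\right) - 7}{8} = - \frac{1}{2} + \frac{-5 - 7}{8} = - \frac{1}{2} + \frac{1}{8} \left(-12\right) = - \frac{1}{2} - \frac{3}{2} = -2$)
$w{\left(2,J{\left(-2 \right)} \left(0 + \left(-4 + 1\right)^{2}\right) \right)} 12 = \left(-2\right) 12 = -24$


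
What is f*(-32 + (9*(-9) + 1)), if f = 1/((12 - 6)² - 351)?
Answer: 16/45 ≈ 0.35556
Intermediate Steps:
f = -1/315 (f = 1/(6² - 351) = 1/(36 - 351) = 1/(-315) = -1/315 ≈ -0.0031746)
f*(-32 + (9*(-9) + 1)) = -(-32 + (9*(-9) + 1))/315 = -(-32 + (-81 + 1))/315 = -(-32 - 80)/315 = -1/315*(-112) = 16/45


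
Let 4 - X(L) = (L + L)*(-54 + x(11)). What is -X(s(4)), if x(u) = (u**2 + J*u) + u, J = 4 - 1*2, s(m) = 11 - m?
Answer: 1396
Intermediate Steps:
J = 2 (J = 4 - 2 = 2)
x(u) = u**2 + 3*u (x(u) = (u**2 + 2*u) + u = u**2 + 3*u)
X(L) = 4 - 200*L (X(L) = 4 - (L + L)*(-54 + 11*(3 + 11)) = 4 - 2*L*(-54 + 11*14) = 4 - 2*L*(-54 + 154) = 4 - 2*L*100 = 4 - 200*L)
-X(s(4)) = -(4 - 200*(11 - 1*4)) = -(4 - 200*(11 - 4)) = -(4 - 200*7) = -(4 - 1400) = -1*(-1396) = 1396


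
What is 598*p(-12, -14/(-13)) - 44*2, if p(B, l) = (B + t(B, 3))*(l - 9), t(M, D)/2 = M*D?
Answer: 397904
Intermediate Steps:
t(M, D) = 2*D*M (t(M, D) = 2*(M*D) = 2*(D*M) = 2*D*M)
p(B, l) = 7*B*(-9 + l) (p(B, l) = (B + 2*3*B)*(l - 9) = (B + 6*B)*(-9 + l) = (7*B)*(-9 + l) = 7*B*(-9 + l))
598*p(-12, -14/(-13)) - 44*2 = 598*(7*(-12)*(-9 - 14/(-13))) - 44*2 = 598*(7*(-12)*(-9 - 14*(-1/13))) - 88 = 598*(7*(-12)*(-9 + 14/13)) - 88 = 598*(7*(-12)*(-103/13)) - 88 = 598*(8652/13) - 88 = 397992 - 88 = 397904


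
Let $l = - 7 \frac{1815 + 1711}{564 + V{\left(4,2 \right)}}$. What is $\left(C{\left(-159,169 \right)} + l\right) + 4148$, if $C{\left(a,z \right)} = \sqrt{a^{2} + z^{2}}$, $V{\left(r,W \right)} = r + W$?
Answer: $\frac{1169839}{285} + \sqrt{53842} \approx 4336.7$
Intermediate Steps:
$V{\left(r,W \right)} = W + r$
$l = - \frac{12341}{285}$ ($l = - 7 \frac{1815 + 1711}{564 + \left(2 + 4\right)} = - 7 \frac{3526}{564 + 6} = - 7 \cdot \frac{3526}{570} = - 7 \cdot 3526 \cdot \frac{1}{570} = \left(-7\right) \frac{1763}{285} = - \frac{12341}{285} \approx -43.302$)
$\left(C{\left(-159,169 \right)} + l\right) + 4148 = \left(\sqrt{\left(-159\right)^{2} + 169^{2}} - \frac{12341}{285}\right) + 4148 = \left(\sqrt{25281 + 28561} - \frac{12341}{285}\right) + 4148 = \left(\sqrt{53842} - \frac{12341}{285}\right) + 4148 = \left(- \frac{12341}{285} + \sqrt{53842}\right) + 4148 = \frac{1169839}{285} + \sqrt{53842}$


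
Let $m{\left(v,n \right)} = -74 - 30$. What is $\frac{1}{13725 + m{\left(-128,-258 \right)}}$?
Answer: $\frac{1}{13621} \approx 7.3416 \cdot 10^{-5}$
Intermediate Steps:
$m{\left(v,n \right)} = -104$
$\frac{1}{13725 + m{\left(-128,-258 \right)}} = \frac{1}{13725 - 104} = \frac{1}{13621}$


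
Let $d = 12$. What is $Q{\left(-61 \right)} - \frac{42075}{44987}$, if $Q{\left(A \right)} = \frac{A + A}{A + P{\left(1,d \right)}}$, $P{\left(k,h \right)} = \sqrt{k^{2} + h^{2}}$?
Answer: $\frac{92166527}{80436756} + \frac{61 \sqrt{145}}{1788} \approx 1.5566$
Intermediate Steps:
$P{\left(k,h \right)} = \sqrt{h^{2} + k^{2}}$
$Q{\left(A \right)} = \frac{2 A}{A + \sqrt{145}}$ ($Q{\left(A \right)} = \frac{A + A}{A + \sqrt{12^{2} + 1^{2}}} = \frac{2 A}{A + \sqrt{144 + 1}} = \frac{2 A}{A + \sqrt{145}}$)
$Q{\left(-61 \right)} - \frac{42075}{44987} = 2 \left(-61\right) \frac{1}{-61 + \sqrt{145}} - \frac{42075}{44987} = - \frac{122}{-61 + \sqrt{145}} - 42075 \cdot \frac{1}{44987} = - \frac{122}{-61 + \sqrt{145}} - \frac{42075}{44987} = - \frac{42075}{44987} - \frac{122}{-61 + \sqrt{145}}$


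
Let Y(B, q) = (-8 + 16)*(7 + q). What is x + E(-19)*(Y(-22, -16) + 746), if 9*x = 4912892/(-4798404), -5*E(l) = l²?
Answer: -2626923600541/53982045 ≈ -48663.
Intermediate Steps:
E(l) = -l²/5
Y(B, q) = 56 + 8*q (Y(B, q) = 8*(7 + q) = 56 + 8*q)
x = -1228223/10796409 (x = (4912892/(-4798404))/9 = (4912892*(-1/4798404))/9 = (⅑)*(-1228223/1199601) = -1228223/10796409 ≈ -0.11376)
x + E(-19)*(Y(-22, -16) + 746) = -1228223/10796409 + (-⅕*(-19)²)*((56 + 8*(-16)) + 746) = -1228223/10796409 + (-⅕*361)*((56 - 128) + 746) = -1228223/10796409 - 361*(-72 + 746)/5 = -1228223/10796409 - 361/5*674 = -1228223/10796409 - 243314/5 = -2626923600541/53982045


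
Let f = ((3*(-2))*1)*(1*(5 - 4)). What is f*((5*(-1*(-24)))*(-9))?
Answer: 6480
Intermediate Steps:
f = -6 (f = (-6*1)*(1*1) = -6*1 = -6)
f*((5*(-1*(-24)))*(-9)) = -6*5*(-1*(-24))*(-9) = -6*5*24*(-9) = -720*(-9) = -6*(-1080) = 6480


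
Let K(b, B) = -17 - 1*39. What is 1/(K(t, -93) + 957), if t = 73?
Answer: 1/901 ≈ 0.0011099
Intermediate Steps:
K(b, B) = -56 (K(b, B) = -17 - 39 = -56)
1/(K(t, -93) + 957) = 1/(-56 + 957) = 1/901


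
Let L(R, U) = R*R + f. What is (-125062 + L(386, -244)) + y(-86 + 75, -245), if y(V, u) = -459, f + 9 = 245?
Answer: 23711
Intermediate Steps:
f = 236 (f = -9 + 245 = 236)
L(R, U) = 236 + R² (L(R, U) = R*R + 236 = R² + 236 = 236 + R²)
(-125062 + L(386, -244)) + y(-86 + 75, -245) = (-125062 + (236 + 386²)) - 459 = (-125062 + (236 + 148996)) - 459 = (-125062 + 149232) - 459 = 24170 - 459 = 23711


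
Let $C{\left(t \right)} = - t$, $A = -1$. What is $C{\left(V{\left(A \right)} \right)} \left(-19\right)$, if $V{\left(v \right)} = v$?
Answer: $-19$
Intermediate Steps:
$C{\left(V{\left(A \right)} \right)} \left(-19\right) = \left(-1\right) \left(-1\right) \left(-19\right) = 1 \left(-19\right) = -19$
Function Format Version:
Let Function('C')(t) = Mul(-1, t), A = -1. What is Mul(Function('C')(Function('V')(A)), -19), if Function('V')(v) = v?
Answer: -19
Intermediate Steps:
Mul(Function('C')(Function('V')(A)), -19) = Mul(Mul(-1, -1), -19) = Mul(1, -19) = -19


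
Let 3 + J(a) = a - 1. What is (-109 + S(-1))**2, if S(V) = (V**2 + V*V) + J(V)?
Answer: 12544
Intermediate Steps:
J(a) = -4 + a (J(a) = -3 + (a - 1) = -3 + (-1 + a) = -4 + a)
S(V) = -4 + V + 2*V**2 (S(V) = (V**2 + V*V) + (-4 + V) = (V**2 + V**2) + (-4 + V) = 2*V**2 + (-4 + V) = -4 + V + 2*V**2)
(-109 + S(-1))**2 = (-109 + (-4 - 1 + 2*(-1)**2))**2 = (-109 + (-4 - 1 + 2*1))**2 = (-109 + (-4 - 1 + 2))**2 = (-109 - 3)**2 = (-112)**2 = 12544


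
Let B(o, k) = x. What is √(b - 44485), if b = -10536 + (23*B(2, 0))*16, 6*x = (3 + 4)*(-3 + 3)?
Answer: I*√55021 ≈ 234.57*I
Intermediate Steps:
x = 0 (x = ((3 + 4)*(-3 + 3))/6 = (7*0)/6 = (⅙)*0 = 0)
B(o, k) = 0
b = -10536 (b = -10536 + (23*0)*16 = -10536 + 0*16 = -10536 + 0 = -10536)
√(b - 44485) = √(-10536 - 44485) = √(-55021) = I*√55021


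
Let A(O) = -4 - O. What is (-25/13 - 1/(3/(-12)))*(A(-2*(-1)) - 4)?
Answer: -270/13 ≈ -20.769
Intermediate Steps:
(-25/13 - 1/(3/(-12)))*(A(-2*(-1)) - 4) = (-25/13 - 1/(3/(-12)))*((-4 - (-2)*(-1)) - 4) = (-25*1/13 - 1/(3*(-1/12)))*((-4 - 1*2) - 4) = (-25/13 - 1/(-¼))*((-4 - 2) - 4) = (-25/13 - 1*(-4))*(-6 - 4) = (-25/13 + 4)*(-10) = (27/13)*(-10) = -270/13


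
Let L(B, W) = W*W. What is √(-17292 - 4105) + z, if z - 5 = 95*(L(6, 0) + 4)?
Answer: 385 + I*√21397 ≈ 385.0 + 146.28*I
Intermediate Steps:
L(B, W) = W²
z = 385 (z = 5 + 95*(0² + 4) = 5 + 95*(0 + 4) = 5 + 95*4 = 5 + 380 = 385)
√(-17292 - 4105) + z = √(-17292 - 4105) + 385 = √(-21397) + 385 = I*√21397 + 385 = 385 + I*√21397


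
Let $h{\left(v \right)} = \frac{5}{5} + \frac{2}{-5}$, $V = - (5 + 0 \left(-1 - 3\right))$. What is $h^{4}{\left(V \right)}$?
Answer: $\frac{81}{625} \approx 0.1296$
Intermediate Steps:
$V = -5$ ($V = - (5 + 0 \left(-4\right)) = - (5 + 0) = \left(-1\right) 5 = -5$)
$h{\left(v \right)} = \frac{3}{5}$ ($h{\left(v \right)} = 5 \cdot \frac{1}{5} + 2 \left(- \frac{1}{5}\right) = 1 - \frac{2}{5} = \frac{3}{5}$)
$h^{4}{\left(V \right)} = \left(\frac{3}{5}\right)^{4} = \frac{81}{625}$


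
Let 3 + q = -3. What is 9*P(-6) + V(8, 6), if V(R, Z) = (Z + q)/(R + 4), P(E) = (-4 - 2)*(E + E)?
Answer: 648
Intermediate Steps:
q = -6 (q = -3 - 3 = -6)
P(E) = -12*E
V(R, Z) = (-6 + Z)/(4 + R) (V(R, Z) = (Z - 6)/(R + 4) = (-6 + Z)/(4 + R))
9*P(-6) + V(8, 6) = 9*(-12*(-6)) + (-6 + 6)/(4 + 8) = 9*72 + 0/12 = 648 + (1/12)*0 = 648 + 0 = 648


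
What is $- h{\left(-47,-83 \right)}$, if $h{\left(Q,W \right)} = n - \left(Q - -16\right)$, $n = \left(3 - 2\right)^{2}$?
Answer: $-32$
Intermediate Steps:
$n = 1$ ($n = 1^{2} = 1$)
$h{\left(Q,W \right)} = -15 - Q$ ($h{\left(Q,W \right)} = 1 - \left(Q - -16\right) = 1 - \left(Q + 16\right) = 1 - \left(16 + Q\right) = -15 - Q$)
$- h{\left(-47,-83 \right)} = - (-15 - -47) = - (-15 + 47) = \left(-1\right) 32 = -32$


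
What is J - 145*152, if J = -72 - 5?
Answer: -22117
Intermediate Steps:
J = -77
J - 145*152 = -77 - 145*152 = -77 - 22040 = -22117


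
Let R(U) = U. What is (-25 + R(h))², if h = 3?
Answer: 484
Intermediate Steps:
(-25 + R(h))² = (-25 + 3)² = (-22)² = 484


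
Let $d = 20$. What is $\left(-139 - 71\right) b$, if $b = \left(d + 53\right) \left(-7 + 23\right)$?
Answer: $-245280$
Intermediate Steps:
$b = 1168$ ($b = \left(20 + 53\right) \left(-7 + 23\right) = 73 \cdot 16 = 1168$)
$\left(-139 - 71\right) b = \left(-139 - 71\right) 1168 = \left(-210\right) 1168 = -245280$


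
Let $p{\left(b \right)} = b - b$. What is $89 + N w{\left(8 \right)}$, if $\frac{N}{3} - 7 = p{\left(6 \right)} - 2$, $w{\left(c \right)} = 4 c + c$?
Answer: $689$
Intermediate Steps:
$p{\left(b \right)} = 0$
$w{\left(c \right)} = 5 c$
$N = 15$ ($N = 21 + 3 \left(0 - 2\right) = 21 + 3 \left(-2\right) = 21 - 6 = 15$)
$89 + N w{\left(8 \right)} = 89 + 15 \cdot 5 \cdot 8 = 89 + 15 \cdot 40 = 89 + 600 = 689$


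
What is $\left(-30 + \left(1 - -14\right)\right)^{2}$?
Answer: $225$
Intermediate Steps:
$\left(-30 + \left(1 - -14\right)\right)^{2} = \left(-30 + \left(1 + 14\right)\right)^{2} = \left(-30 + 15\right)^{2} = \left(-15\right)^{2} = 225$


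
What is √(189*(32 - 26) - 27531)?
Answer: 3*I*√2933 ≈ 162.47*I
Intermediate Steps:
√(189*(32 - 26) - 27531) = √(189*6 - 27531) = √(1134 - 27531) = √(-26397) = 3*I*√2933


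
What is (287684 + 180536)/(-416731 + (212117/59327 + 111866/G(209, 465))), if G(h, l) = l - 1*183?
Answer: -3916710399540/3482651159629 ≈ -1.1246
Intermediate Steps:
G(h, l) = -183 + l (G(h, l) = l - 183 = -183 + l)
(287684 + 180536)/(-416731 + (212117/59327 + 111866/G(209, 465))) = (287684 + 180536)/(-416731 + (212117/59327 + 111866/(-183 + 465))) = 468220/(-416731 + (212117*(1/59327) + 111866/282)) = 468220/(-416731 + (212117/59327 + 111866*(1/282))) = 468220/(-416731 + (212117/59327 + 55933/141)) = 468220/(-416731 + 3348245588/8365107) = 468220/(-3482651159629/8365107) = 468220*(-8365107/3482651159629) = -3916710399540/3482651159629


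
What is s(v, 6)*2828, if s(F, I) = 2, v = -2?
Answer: 5656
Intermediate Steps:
s(v, 6)*2828 = 2*2828 = 5656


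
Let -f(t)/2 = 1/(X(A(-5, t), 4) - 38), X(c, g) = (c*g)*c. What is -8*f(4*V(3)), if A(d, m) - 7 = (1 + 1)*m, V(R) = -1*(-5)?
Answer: 8/4399 ≈ 0.0018186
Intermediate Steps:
V(R) = 5
A(d, m) = 7 + 2*m (A(d, m) = 7 + (1 + 1)*m = 7 + 2*m)
X(c, g) = g*c²
f(t) = -2/(-38 + 4*(7 + 2*t)²) (f(t) = -2/(4*(7 + 2*t)² - 38) = -2/(-38 + 4*(7 + 2*t)²))
-8*f(4*V(3)) = -(-8)/(-19 + 2*(7 + 2*(4*5))²) = -(-8)/(-19 + 2*(7 + 2*20)²) = -(-8)/(-19 + 2*(7 + 40)²) = -(-8)/(-19 + 2*47²) = -(-8)/(-19 + 2*2209) = -(-8)/(-19 + 4418) = -(-8)/4399 = -8*(-1/4399) = 8/4399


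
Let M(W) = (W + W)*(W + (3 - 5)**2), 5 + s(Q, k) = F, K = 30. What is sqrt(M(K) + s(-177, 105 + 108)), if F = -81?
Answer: sqrt(1954) ≈ 44.204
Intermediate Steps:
s(Q, k) = -86 (s(Q, k) = -5 - 81 = -86)
M(W) = 2*W*(4 + W) (M(W) = (2*W)*(W + (-2)**2) = (2*W)*(W + 4) = (2*W)*(4 + W) = 2*W*(4 + W))
sqrt(M(K) + s(-177, 105 + 108)) = sqrt(2*30*(4 + 30) - 86) = sqrt(2*30*34 - 86) = sqrt(2040 - 86) = sqrt(1954)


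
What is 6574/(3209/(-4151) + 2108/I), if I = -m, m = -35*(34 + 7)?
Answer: 5594178170/592199 ≈ 9446.5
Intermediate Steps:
m = -1435 (m = -35*41 = -1435)
I = 1435 (I = -1*(-1435) = 1435)
6574/(3209/(-4151) + 2108/I) = 6574/(3209/(-4151) + 2108/1435) = 6574/(3209*(-1/4151) + 2108*(1/1435)) = 6574/(-3209/4151 + 2108/1435) = 6574/(592199/850955) = 6574*(850955/592199) = 5594178170/592199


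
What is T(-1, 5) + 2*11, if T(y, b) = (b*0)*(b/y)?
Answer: 22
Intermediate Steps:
T(y, b) = 0 (T(y, b) = 0*(b/y) = 0)
T(-1, 5) + 2*11 = 0 + 2*11 = 0 + 22 = 22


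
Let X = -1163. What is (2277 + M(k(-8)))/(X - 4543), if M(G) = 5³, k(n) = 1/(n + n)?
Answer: -1201/2853 ≈ -0.42096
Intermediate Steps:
k(n) = 1/(2*n)
M(G) = 125
(2277 + M(k(-8)))/(X - 4543) = (2277 + 125)/(-1163 - 4543) = 2402/(-5706) = 2402*(-1/5706) = -1201/2853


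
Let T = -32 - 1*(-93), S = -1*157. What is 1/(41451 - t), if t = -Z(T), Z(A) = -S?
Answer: 1/41608 ≈ 2.4034e-5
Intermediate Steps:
S = -157
T = 61 (T = -32 + 93 = 61)
Z(A) = 157 (Z(A) = -1*(-157) = 157)
t = -157 (t = -1*157 = -157)
1/(41451 - t) = 1/(41451 - 1*(-157)) = 1/(41451 + 157) = 1/41608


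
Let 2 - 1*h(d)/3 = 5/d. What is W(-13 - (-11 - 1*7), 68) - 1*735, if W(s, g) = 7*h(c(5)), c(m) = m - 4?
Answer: -798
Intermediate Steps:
c(m) = -4 + m
h(d) = 6 - 15/d
W(s, g) = -63 (W(s, g) = 7*(6 - 15/(-4 + 5)) = 7*(6 - 15/1) = 7*(6 - 15*1) = 7*(6 - 15) = 7*(-9) = -63)
W(-13 - (-11 - 1*7), 68) - 1*735 = -63 - 1*735 = -63 - 735 = -798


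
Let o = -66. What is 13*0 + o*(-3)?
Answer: 198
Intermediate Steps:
13*0 + o*(-3) = 13*0 - 66*(-3) = 0 + 198 = 198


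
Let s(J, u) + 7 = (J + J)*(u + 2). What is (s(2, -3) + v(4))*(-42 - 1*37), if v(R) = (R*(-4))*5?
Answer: 7189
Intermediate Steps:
s(J, u) = -7 + 2*J*(2 + u) (s(J, u) = -7 + (J + J)*(u + 2) = -7 + (2*J)*(2 + u) = -7 + 2*J*(2 + u))
v(R) = -20*R (v(R) = -4*R*5 = -20*R)
(s(2, -3) + v(4))*(-42 - 1*37) = ((-7 + 4*2 + 2*2*(-3)) - 20*4)*(-42 - 1*37) = ((-7 + 8 - 12) - 80)*(-42 - 37) = (-11 - 80)*(-79) = -91*(-79) = 7189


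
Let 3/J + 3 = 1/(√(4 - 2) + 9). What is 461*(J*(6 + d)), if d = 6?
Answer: -1891944/329 + 8298*√2/329 ≈ -5714.9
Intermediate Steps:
J = 3/(-3 + 1/(9 + √2)) (J = 3/(-3 + 1/(√(4 - 2) + 9)) = 3/(-3 + 1/(√2 + 9)) = 3/(-3 + 1/(9 + √2)) ≈ -1.0331)
461*(J*(6 + d)) = 461*((-342/329 + 3*√2/658)*(6 + 6)) = 461*((-342/329 + 3*√2/658)*12) = 461*(-4104/329 + 18*√2/329) = -1891944/329 + 8298*√2/329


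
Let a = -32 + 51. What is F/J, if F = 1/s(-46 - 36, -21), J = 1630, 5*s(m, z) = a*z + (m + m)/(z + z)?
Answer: -21/2704822 ≈ -7.7639e-6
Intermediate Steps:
a = 19
s(m, z) = 19*z/5 + m/(5*z) (s(m, z) = (19*z + (m + m)/(z + z))/5 = (19*z + (2*m)/((2*z)))/5 = (19*z + (2*m)*(1/(2*z)))/5 = (19*z + m/z)/5 = 19*z/5 + m/(5*z))
F = -105/8297 (F = 1/((1/5)*((-46 - 36) + 19*(-21)**2)/(-21)) = 1/((1/5)*(-1/21)*(-82 + 19*441)) = 1/((1/5)*(-1/21)*(-82 + 8379)) = 1/((1/5)*(-1/21)*8297) = 1/(-8297/105) = -105/8297 ≈ -0.012655)
F/J = -105/8297/1630 = -105/8297*1/1630 = -21/2704822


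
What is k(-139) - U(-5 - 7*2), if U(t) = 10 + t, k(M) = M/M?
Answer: 10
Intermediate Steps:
k(M) = 1
k(-139) - U(-5 - 7*2) = 1 - (10 + (-5 - 7*2)) = 1 - (10 + (-5 - 14)) = 1 - (10 - 19) = 1 - 1*(-9) = 1 + 9 = 10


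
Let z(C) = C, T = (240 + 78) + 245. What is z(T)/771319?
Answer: 563/771319 ≈ 0.00072992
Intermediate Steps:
T = 563 (T = 318 + 245 = 563)
z(T)/771319 = 563/771319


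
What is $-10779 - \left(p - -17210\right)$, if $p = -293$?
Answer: $-27696$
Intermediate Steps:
$-10779 - \left(p - -17210\right) = -10779 - \left(-293 - -17210\right) = -10779 - \left(-293 + 17210\right) = -10779 - 16917 = -27696$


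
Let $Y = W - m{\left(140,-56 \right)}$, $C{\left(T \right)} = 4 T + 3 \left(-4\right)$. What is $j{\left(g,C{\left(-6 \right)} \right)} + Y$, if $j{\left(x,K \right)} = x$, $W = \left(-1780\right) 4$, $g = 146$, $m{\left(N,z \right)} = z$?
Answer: $-6918$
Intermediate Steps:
$C{\left(T \right)} = -12 + 4 T$ ($C{\left(T \right)} = 4 T - 12 = -12 + 4 T$)
$W = -7120$
$Y = -7064$ ($Y = -7120 - -56 = -7120 + 56 = -7064$)
$j{\left(g,C{\left(-6 \right)} \right)} + Y = 146 - 7064 = -6918$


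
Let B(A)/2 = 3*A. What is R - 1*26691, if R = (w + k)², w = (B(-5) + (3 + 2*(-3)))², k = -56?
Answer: 1040398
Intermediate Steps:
B(A) = 6*A (B(A) = 2*(3*A) = 6*A)
w = 1089 (w = (6*(-5) + (3 + 2*(-3)))² = (-30 + (3 - 6))² = (-30 - 3)² = (-33)² = 1089)
R = 1067089 (R = (1089 - 56)² = 1033² = 1067089)
R - 1*26691 = 1067089 - 1*26691 = 1067089 - 26691 = 1040398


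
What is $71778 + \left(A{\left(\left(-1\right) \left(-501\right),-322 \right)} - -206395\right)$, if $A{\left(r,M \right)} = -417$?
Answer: $277756$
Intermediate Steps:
$71778 + \left(A{\left(\left(-1\right) \left(-501\right),-322 \right)} - -206395\right) = 71778 - -205978 = 71778 + \left(-417 + 206395\right) = 71778 + 205978 = 277756$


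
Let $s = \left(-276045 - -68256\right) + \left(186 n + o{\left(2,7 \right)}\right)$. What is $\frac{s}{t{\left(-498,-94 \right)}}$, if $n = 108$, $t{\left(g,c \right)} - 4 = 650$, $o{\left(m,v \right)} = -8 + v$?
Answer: $- \frac{93851}{327} \approx -287.01$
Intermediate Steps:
$t{\left(g,c \right)} = 654$ ($t{\left(g,c \right)} = 4 + 650 = 654$)
$s = -187702$ ($s = \left(-276045 - -68256\right) + \left(186 \cdot 108 + \left(-8 + 7\right)\right) = \left(-276045 + \left(68355 - 99\right)\right) + \left(20088 - 1\right) = \left(-276045 + 68256\right) + 20087 = -207789 + 20087 = -187702$)
$\frac{s}{t{\left(-498,-94 \right)}} = - \frac{187702}{654} = \left(-187702\right) \frac{1}{654} = - \frac{93851}{327}$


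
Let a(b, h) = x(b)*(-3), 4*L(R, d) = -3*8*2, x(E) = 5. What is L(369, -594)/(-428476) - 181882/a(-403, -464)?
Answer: 19483018003/1606785 ≈ 12125.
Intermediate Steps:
L(R, d) = -12 (L(R, d) = (-3*8*2)/4 = (-24*2)/4 = (1/4)*(-48) = -12)
a(b, h) = -15 (a(b, h) = 5*(-3) = -15)
L(369, -594)/(-428476) - 181882/a(-403, -464) = -12/(-428476) - 181882/(-15) = -12*(-1/428476) - 181882*(-1/15) = 3/107119 + 181882/15 = 19483018003/1606785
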